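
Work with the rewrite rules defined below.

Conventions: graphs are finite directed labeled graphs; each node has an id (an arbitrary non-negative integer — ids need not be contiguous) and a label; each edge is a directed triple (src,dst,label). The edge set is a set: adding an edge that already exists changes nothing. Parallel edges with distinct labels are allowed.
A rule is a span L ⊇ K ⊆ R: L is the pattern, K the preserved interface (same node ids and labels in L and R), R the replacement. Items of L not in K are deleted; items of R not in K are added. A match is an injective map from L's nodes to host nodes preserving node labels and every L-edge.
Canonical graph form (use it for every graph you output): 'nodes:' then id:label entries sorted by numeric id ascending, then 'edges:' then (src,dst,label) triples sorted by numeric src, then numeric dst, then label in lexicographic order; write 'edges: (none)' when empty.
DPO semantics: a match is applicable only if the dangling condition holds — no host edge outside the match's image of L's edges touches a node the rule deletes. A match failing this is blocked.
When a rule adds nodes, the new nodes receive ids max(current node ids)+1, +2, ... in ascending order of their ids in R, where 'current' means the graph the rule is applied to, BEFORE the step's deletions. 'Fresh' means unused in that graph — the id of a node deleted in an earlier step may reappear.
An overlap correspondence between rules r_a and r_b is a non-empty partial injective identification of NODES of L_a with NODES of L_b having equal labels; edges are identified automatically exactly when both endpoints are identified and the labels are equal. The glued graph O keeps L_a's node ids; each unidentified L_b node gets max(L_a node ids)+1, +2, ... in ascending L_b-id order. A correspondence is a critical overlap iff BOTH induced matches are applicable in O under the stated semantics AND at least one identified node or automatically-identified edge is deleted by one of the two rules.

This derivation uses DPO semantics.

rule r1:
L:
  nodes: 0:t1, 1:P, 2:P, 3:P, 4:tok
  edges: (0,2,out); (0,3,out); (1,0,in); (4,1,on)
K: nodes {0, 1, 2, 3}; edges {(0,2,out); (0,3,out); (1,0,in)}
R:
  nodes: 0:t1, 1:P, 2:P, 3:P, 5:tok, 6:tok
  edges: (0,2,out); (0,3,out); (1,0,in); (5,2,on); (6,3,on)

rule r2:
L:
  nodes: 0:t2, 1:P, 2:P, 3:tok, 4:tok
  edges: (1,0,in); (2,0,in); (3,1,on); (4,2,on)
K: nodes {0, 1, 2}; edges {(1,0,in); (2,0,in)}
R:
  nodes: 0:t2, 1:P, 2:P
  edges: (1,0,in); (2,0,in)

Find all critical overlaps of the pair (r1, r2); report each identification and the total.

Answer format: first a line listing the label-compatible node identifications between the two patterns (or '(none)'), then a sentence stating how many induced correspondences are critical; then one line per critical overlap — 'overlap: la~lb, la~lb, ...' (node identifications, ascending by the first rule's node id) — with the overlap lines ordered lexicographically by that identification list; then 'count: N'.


label-compatible node identifications between L(r1) and L(r2): 1~1, 1~2, 2~1, 2~2, 3~1, 3~2, 4~3, 4~4
6 of the induced correspondences are critical overlaps of r1 and r2.
overlap: 1~1, 2~2, 4~3
overlap: 1~1, 3~2, 4~3
overlap: 1~1, 4~3
overlap: 1~2, 2~1, 4~4
overlap: 1~2, 3~1, 4~4
overlap: 1~2, 4~4
count: 6


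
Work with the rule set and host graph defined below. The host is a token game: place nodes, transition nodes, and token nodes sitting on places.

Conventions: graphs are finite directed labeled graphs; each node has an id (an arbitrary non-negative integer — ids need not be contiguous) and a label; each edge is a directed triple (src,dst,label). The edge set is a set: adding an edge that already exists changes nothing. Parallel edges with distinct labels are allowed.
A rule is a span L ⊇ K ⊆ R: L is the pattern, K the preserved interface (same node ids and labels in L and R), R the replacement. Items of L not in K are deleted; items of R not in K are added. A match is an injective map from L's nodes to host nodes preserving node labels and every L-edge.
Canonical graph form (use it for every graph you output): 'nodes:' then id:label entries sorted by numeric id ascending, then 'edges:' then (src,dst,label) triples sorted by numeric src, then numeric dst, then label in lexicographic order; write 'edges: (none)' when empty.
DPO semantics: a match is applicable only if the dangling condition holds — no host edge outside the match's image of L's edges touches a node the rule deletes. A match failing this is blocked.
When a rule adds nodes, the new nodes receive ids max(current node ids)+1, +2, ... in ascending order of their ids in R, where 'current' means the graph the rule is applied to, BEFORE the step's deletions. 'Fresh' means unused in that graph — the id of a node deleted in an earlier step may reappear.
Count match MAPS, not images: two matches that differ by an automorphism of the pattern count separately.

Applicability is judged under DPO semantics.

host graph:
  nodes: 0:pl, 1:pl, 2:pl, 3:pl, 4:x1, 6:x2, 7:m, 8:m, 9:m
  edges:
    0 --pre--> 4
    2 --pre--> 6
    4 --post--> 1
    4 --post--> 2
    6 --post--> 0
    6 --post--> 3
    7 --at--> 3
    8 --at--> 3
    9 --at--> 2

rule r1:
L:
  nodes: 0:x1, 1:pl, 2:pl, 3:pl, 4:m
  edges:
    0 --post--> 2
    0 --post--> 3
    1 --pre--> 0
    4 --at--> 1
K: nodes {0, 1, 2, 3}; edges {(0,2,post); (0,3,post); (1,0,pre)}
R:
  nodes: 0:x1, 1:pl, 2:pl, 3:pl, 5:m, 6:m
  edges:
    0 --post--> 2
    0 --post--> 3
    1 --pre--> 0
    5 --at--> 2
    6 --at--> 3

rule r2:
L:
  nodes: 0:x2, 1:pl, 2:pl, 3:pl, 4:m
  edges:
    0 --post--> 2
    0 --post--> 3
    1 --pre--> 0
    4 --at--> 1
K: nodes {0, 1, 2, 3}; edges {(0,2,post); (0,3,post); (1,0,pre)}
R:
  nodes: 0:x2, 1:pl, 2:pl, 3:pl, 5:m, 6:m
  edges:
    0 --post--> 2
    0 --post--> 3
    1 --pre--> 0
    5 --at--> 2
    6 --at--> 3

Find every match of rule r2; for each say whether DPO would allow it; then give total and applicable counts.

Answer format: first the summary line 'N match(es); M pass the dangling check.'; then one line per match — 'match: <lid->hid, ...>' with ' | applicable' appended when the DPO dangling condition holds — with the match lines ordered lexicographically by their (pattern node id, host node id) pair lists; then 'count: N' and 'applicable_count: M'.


2 match(es); 2 pass the dangling check.
match: 0->6, 1->2, 2->0, 3->3, 4->9 | applicable
match: 0->6, 1->2, 2->3, 3->0, 4->9 | applicable
count: 2
applicable_count: 2


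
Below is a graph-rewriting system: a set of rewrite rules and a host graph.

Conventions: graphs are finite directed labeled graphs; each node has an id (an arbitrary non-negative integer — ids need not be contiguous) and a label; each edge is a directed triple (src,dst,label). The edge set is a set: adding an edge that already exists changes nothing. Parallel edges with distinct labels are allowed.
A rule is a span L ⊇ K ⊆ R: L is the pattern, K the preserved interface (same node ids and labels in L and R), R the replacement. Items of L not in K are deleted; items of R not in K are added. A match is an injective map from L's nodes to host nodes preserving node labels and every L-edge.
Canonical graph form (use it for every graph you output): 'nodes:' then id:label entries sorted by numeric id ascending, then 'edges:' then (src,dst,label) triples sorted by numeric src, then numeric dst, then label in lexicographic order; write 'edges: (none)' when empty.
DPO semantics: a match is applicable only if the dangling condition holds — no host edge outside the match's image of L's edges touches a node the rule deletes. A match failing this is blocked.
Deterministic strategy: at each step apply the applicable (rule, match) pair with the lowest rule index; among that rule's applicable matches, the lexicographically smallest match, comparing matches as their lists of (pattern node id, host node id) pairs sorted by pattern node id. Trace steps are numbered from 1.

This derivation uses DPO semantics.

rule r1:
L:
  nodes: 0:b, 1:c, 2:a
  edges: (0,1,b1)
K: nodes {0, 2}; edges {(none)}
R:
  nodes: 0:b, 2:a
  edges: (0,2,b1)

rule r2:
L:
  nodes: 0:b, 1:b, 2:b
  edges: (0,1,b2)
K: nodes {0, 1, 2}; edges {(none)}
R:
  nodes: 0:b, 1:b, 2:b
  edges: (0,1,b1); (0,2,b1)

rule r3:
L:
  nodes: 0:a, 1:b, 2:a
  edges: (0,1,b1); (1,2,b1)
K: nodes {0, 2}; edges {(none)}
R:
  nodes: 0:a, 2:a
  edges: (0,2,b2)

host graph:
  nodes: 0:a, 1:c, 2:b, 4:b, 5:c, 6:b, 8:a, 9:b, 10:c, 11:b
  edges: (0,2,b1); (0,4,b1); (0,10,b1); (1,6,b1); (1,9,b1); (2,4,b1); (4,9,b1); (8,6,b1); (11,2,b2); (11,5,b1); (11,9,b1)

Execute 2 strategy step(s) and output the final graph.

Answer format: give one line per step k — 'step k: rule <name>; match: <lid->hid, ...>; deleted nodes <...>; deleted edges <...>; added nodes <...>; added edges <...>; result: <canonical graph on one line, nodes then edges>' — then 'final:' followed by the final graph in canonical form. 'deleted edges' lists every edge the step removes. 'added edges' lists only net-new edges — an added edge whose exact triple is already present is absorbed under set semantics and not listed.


step 1: rule r1; match: 0->11, 1->5, 2->0; deleted nodes 5; deleted edges (11,5,b1); added nodes (none); added edges (11,0,b1); result: nodes: 0:a, 1:c, 2:b, 4:b, 6:b, 8:a, 9:b, 10:c, 11:b edges: (0,2,b1); (0,4,b1); (0,10,b1); (1,6,b1); (1,9,b1); (2,4,b1); (4,9,b1); (8,6,b1); (11,0,b1); (11,2,b2); (11,9,b1)
step 2: rule r2; match: 0->11, 1->2, 2->4; deleted nodes (none); deleted edges (11,2,b2); added nodes (none); added edges (11,2,b1); (11,4,b1); result: nodes: 0:a, 1:c, 2:b, 4:b, 6:b, 8:a, 9:b, 10:c, 11:b edges: (0,2,b1); (0,4,b1); (0,10,b1); (1,6,b1); (1,9,b1); (2,4,b1); (4,9,b1); (8,6,b1); (11,0,b1); (11,2,b1); (11,4,b1); (11,9,b1)
final:
nodes: 0:a, 1:c, 2:b, 4:b, 6:b, 8:a, 9:b, 10:c, 11:b
edges: (0,2,b1); (0,4,b1); (0,10,b1); (1,6,b1); (1,9,b1); (2,4,b1); (4,9,b1); (8,6,b1); (11,0,b1); (11,2,b1); (11,4,b1); (11,9,b1)


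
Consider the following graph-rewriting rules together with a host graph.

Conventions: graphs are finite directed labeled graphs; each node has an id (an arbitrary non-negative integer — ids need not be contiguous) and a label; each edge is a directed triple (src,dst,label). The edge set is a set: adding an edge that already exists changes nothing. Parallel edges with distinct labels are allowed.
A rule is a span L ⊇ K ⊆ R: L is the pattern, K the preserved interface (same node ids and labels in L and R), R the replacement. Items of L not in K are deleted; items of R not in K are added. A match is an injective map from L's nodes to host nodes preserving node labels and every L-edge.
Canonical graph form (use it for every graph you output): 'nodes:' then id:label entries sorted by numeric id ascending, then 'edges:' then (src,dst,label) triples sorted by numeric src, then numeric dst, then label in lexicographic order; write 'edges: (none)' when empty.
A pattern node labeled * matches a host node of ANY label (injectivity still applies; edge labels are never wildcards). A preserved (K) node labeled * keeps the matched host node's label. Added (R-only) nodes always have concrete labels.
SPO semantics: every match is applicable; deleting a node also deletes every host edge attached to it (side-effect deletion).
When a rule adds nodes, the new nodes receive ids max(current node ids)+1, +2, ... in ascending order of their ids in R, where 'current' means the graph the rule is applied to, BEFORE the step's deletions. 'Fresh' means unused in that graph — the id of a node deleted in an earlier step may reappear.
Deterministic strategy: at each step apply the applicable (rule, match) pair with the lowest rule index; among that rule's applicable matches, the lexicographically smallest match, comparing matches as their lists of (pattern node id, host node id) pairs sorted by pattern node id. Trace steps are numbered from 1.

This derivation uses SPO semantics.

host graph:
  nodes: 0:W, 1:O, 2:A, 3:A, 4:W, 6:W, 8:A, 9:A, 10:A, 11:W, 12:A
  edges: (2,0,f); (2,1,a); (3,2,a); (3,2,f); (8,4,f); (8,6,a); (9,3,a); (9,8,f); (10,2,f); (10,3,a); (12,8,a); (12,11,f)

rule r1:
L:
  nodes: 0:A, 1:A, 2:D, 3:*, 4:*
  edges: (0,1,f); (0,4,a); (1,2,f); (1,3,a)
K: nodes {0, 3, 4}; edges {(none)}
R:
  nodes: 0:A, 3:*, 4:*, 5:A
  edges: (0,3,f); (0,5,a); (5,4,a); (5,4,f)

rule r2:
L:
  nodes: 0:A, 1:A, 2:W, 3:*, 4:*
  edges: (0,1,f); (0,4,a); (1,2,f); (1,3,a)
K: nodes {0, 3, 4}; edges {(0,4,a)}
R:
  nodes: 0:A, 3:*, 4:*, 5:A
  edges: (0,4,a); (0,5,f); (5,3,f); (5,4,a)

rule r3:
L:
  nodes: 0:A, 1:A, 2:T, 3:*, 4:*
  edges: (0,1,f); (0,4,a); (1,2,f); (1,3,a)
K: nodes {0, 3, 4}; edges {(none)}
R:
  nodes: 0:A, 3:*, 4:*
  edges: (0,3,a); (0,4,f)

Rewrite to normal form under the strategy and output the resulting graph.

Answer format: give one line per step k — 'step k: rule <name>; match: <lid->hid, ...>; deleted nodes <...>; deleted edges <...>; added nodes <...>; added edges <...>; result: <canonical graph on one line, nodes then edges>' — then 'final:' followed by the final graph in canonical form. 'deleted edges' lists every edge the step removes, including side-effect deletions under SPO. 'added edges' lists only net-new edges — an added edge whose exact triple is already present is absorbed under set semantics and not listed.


step 1: rule r2; match: 0->9, 1->8, 2->4, 3->6, 4->3; deleted nodes 4, 8; deleted edges (8,4,f); (8,6,a); (9,8,f); (12,8,a); added nodes 13; added edges (9,13,f); (13,3,a); (13,6,f); result: nodes: 0:W, 1:O, 2:A, 3:A, 6:W, 9:A, 10:A, 11:W, 12:A, 13:A edges: (2,0,f); (2,1,a); (3,2,a); (3,2,f); (9,3,a); (9,13,f); (10,2,f); (10,3,a); (12,11,f); (13,3,a); (13,6,f)
step 2: rule r2; match: 0->10, 1->2, 2->0, 3->1, 4->3; deleted nodes 0, 2; deleted edges (2,0,f); (2,1,a); (3,2,a); (3,2,f); (10,2,f); added nodes 14; added edges (10,14,f); (14,1,f); (14,3,a); result: nodes: 1:O, 3:A, 6:W, 9:A, 10:A, 11:W, 12:A, 13:A, 14:A edges: (9,3,a); (9,13,f); (10,3,a); (10,14,f); (12,11,f); (13,3,a); (13,6,f); (14,1,f); (14,3,a)
final:
nodes: 1:O, 3:A, 6:W, 9:A, 10:A, 11:W, 12:A, 13:A, 14:A
edges: (9,3,a); (9,13,f); (10,3,a); (10,14,f); (12,11,f); (13,3,a); (13,6,f); (14,1,f); (14,3,a)


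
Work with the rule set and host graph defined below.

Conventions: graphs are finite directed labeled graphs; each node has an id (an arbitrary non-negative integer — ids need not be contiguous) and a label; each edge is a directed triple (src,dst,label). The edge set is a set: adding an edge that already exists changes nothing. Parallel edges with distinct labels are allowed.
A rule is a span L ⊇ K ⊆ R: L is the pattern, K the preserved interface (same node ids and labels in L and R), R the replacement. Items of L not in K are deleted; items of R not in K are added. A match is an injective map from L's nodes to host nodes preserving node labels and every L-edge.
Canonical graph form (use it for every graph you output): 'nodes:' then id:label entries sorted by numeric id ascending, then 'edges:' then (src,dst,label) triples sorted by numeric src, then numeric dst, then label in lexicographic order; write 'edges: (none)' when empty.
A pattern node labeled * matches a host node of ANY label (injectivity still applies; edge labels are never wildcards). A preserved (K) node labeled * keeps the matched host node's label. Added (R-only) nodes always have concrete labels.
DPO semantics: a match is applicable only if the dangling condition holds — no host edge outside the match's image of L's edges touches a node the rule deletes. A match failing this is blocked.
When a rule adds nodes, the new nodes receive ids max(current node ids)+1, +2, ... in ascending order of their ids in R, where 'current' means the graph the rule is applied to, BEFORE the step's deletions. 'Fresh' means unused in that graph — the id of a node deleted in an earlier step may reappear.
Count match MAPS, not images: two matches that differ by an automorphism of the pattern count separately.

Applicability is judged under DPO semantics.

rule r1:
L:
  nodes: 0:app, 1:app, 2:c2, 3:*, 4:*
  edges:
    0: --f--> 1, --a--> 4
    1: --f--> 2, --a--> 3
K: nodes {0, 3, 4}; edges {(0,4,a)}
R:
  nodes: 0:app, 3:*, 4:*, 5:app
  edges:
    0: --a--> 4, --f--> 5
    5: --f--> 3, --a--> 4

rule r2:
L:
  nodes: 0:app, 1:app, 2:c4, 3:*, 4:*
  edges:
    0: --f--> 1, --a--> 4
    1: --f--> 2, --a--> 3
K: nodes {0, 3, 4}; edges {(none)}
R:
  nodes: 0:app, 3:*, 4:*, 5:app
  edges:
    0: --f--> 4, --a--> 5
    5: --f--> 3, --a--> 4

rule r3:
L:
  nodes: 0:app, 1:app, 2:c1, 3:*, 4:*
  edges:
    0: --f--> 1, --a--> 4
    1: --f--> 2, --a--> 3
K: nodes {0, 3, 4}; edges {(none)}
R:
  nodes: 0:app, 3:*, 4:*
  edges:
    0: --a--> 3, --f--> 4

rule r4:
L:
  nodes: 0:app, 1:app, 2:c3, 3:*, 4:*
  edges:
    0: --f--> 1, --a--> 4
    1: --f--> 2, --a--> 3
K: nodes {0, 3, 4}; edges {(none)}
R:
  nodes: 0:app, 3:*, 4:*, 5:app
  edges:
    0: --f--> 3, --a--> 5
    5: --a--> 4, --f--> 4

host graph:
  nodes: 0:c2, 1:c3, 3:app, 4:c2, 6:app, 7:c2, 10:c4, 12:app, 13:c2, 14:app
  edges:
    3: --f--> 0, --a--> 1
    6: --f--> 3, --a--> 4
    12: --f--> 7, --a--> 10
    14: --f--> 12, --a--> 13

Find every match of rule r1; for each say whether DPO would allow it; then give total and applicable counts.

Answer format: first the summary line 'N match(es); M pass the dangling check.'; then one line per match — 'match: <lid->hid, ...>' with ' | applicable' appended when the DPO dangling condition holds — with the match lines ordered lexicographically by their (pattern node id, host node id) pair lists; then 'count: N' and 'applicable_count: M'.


2 match(es); 2 pass the dangling check.
match: 0->6, 1->3, 2->0, 3->1, 4->4 | applicable
match: 0->14, 1->12, 2->7, 3->10, 4->13 | applicable
count: 2
applicable_count: 2


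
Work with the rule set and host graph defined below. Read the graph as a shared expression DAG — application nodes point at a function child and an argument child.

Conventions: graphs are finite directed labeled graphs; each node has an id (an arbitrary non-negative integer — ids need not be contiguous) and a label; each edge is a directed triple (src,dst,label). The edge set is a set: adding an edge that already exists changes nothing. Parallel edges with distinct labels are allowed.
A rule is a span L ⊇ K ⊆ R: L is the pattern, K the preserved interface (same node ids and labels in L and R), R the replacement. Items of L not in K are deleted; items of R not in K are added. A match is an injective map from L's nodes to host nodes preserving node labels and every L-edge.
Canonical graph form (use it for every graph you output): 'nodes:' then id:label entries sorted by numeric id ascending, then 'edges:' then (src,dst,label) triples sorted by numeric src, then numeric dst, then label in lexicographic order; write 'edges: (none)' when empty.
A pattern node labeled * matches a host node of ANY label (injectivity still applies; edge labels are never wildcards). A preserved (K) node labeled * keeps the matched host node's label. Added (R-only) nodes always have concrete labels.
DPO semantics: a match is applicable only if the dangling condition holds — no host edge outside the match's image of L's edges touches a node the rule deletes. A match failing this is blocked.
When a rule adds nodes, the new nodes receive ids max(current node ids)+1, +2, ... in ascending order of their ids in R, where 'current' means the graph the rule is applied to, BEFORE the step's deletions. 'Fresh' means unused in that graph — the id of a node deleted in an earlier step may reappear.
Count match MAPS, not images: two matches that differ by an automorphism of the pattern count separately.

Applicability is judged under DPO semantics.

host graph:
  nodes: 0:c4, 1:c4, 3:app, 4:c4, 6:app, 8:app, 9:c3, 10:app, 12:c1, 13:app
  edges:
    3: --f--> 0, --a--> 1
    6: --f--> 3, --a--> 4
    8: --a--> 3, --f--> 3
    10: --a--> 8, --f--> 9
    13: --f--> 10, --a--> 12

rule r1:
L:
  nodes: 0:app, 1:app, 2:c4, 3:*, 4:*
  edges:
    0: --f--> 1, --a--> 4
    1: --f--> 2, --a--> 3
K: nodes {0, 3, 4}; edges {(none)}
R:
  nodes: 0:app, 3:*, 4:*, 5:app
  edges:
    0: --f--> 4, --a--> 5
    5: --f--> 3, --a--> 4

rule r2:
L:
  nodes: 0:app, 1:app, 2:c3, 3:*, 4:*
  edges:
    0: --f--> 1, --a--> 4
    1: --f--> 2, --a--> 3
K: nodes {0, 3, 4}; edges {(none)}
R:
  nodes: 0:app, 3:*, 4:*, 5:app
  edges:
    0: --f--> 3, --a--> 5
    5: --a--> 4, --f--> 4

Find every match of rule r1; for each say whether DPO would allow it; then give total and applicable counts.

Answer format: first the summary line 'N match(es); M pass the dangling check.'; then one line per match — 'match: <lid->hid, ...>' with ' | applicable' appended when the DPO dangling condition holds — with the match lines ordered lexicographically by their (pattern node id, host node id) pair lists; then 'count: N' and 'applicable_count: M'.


1 match(es); 0 pass the dangling check.
match: 0->6, 1->3, 2->0, 3->1, 4->4
count: 1
applicable_count: 0


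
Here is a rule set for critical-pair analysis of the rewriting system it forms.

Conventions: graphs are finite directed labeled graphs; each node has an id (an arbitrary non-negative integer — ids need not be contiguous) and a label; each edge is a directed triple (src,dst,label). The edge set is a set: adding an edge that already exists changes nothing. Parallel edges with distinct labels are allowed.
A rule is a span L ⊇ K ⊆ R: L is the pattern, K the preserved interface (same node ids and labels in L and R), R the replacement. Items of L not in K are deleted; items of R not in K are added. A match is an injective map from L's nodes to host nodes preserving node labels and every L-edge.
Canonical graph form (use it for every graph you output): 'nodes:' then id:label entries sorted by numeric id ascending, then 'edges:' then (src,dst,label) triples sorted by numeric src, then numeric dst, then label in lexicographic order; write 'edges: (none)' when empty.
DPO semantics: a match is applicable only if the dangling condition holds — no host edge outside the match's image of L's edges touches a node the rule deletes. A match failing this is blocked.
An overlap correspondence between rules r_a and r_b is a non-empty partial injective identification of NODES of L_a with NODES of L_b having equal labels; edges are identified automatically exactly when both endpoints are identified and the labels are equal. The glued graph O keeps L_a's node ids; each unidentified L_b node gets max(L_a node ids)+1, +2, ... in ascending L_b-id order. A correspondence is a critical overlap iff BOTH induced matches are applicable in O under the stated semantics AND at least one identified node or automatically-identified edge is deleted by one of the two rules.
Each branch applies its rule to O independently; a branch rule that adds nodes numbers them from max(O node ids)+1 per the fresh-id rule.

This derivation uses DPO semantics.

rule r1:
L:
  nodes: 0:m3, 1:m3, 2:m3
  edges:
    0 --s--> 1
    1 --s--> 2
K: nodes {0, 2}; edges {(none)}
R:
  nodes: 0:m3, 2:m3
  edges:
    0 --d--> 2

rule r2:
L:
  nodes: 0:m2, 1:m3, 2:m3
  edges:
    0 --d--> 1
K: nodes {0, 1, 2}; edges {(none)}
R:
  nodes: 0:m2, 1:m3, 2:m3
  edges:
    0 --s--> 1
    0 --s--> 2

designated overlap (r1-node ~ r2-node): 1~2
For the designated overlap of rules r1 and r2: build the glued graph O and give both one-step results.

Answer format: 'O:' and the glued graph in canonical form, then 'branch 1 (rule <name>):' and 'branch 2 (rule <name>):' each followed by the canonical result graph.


O:
nodes: 0:m3, 1:m3, 2:m3, 3:m2, 4:m3
edges: (0,1,s); (1,2,s); (3,4,d)
branch 1 (rule r1):
nodes: 0:m3, 2:m3, 3:m2, 4:m3
edges: (0,2,d); (3,4,d)
branch 2 (rule r2):
nodes: 0:m3, 1:m3, 2:m3, 3:m2, 4:m3
edges: (0,1,s); (1,2,s); (3,1,s); (3,4,s)


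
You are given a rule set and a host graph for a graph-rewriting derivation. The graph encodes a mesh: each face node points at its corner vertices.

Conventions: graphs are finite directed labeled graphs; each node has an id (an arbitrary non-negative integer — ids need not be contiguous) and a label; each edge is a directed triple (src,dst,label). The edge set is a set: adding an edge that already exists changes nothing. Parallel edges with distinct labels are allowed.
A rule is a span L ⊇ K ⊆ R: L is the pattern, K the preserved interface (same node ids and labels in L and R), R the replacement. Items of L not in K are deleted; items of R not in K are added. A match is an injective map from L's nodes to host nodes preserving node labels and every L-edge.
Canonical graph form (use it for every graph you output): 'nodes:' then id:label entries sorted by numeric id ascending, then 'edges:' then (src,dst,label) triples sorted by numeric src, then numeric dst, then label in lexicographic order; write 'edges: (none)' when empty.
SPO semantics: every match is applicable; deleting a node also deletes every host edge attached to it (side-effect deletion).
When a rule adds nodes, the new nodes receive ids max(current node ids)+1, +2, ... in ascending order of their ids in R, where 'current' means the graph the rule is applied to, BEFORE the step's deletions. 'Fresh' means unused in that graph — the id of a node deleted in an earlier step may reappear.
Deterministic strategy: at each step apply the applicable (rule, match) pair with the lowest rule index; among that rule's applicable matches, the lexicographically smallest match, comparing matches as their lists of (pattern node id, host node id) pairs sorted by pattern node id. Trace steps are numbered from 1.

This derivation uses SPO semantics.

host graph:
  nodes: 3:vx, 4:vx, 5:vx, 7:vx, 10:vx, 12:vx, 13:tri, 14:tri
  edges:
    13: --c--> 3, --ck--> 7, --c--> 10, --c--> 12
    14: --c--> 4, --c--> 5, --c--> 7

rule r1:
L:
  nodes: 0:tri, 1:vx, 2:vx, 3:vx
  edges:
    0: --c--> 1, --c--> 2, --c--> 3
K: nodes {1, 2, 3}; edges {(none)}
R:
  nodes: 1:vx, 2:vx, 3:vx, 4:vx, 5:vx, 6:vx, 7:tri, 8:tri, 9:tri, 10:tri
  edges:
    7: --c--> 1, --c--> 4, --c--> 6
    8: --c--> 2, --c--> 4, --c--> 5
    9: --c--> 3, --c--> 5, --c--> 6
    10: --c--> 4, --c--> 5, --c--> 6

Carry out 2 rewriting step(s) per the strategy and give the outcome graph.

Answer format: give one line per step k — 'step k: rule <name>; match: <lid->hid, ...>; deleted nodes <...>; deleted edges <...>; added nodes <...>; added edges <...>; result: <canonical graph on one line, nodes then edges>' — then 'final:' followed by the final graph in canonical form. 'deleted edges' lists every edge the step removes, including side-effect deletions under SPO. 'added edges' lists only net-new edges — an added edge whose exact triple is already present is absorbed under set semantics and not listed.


step 1: rule r1; match: 0->13, 1->3, 2->10, 3->12; deleted nodes 13; deleted edges (13,3,c); (13,7,ck); (13,10,c); (13,12,c); added nodes 15, 16, 17, 18, 19, 20, 21; added edges (18,3,c); (18,15,c); (18,17,c); (19,10,c); (19,15,c); (19,16,c); (20,12,c); (20,16,c); (20,17,c); (21,15,c); (21,16,c); (21,17,c); result: nodes: 3:vx, 4:vx, 5:vx, 7:vx, 10:vx, 12:vx, 14:tri, 15:vx, 16:vx, 17:vx, 18:tri, 19:tri, 20:tri, 21:tri edges: (14,4,c); (14,5,c); (14,7,c); (18,3,c); (18,15,c); (18,17,c); (19,10,c); (19,15,c); (19,16,c); (20,12,c); (20,16,c); (20,17,c); (21,15,c); (21,16,c); (21,17,c)
step 2: rule r1; match: 0->14, 1->4, 2->5, 3->7; deleted nodes 14; deleted edges (14,4,c); (14,5,c); (14,7,c); added nodes 22, 23, 24, 25, 26, 27, 28; added edges (25,4,c); (25,22,c); (25,24,c); (26,5,c); (26,22,c); (26,23,c); (27,7,c); (27,23,c); (27,24,c); (28,22,c); (28,23,c); (28,24,c); result: nodes: 3:vx, 4:vx, 5:vx, 7:vx, 10:vx, 12:vx, 15:vx, 16:vx, 17:vx, 18:tri, 19:tri, 20:tri, 21:tri, 22:vx, 23:vx, 24:vx, 25:tri, 26:tri, 27:tri, 28:tri edges: (18,3,c); (18,15,c); (18,17,c); (19,10,c); (19,15,c); (19,16,c); (20,12,c); (20,16,c); (20,17,c); (21,15,c); (21,16,c); (21,17,c); (25,4,c); (25,22,c); (25,24,c); (26,5,c); (26,22,c); (26,23,c); (27,7,c); (27,23,c); (27,24,c); (28,22,c); (28,23,c); (28,24,c)
final:
nodes: 3:vx, 4:vx, 5:vx, 7:vx, 10:vx, 12:vx, 15:vx, 16:vx, 17:vx, 18:tri, 19:tri, 20:tri, 21:tri, 22:vx, 23:vx, 24:vx, 25:tri, 26:tri, 27:tri, 28:tri
edges: (18,3,c); (18,15,c); (18,17,c); (19,10,c); (19,15,c); (19,16,c); (20,12,c); (20,16,c); (20,17,c); (21,15,c); (21,16,c); (21,17,c); (25,4,c); (25,22,c); (25,24,c); (26,5,c); (26,22,c); (26,23,c); (27,7,c); (27,23,c); (27,24,c); (28,22,c); (28,23,c); (28,24,c)


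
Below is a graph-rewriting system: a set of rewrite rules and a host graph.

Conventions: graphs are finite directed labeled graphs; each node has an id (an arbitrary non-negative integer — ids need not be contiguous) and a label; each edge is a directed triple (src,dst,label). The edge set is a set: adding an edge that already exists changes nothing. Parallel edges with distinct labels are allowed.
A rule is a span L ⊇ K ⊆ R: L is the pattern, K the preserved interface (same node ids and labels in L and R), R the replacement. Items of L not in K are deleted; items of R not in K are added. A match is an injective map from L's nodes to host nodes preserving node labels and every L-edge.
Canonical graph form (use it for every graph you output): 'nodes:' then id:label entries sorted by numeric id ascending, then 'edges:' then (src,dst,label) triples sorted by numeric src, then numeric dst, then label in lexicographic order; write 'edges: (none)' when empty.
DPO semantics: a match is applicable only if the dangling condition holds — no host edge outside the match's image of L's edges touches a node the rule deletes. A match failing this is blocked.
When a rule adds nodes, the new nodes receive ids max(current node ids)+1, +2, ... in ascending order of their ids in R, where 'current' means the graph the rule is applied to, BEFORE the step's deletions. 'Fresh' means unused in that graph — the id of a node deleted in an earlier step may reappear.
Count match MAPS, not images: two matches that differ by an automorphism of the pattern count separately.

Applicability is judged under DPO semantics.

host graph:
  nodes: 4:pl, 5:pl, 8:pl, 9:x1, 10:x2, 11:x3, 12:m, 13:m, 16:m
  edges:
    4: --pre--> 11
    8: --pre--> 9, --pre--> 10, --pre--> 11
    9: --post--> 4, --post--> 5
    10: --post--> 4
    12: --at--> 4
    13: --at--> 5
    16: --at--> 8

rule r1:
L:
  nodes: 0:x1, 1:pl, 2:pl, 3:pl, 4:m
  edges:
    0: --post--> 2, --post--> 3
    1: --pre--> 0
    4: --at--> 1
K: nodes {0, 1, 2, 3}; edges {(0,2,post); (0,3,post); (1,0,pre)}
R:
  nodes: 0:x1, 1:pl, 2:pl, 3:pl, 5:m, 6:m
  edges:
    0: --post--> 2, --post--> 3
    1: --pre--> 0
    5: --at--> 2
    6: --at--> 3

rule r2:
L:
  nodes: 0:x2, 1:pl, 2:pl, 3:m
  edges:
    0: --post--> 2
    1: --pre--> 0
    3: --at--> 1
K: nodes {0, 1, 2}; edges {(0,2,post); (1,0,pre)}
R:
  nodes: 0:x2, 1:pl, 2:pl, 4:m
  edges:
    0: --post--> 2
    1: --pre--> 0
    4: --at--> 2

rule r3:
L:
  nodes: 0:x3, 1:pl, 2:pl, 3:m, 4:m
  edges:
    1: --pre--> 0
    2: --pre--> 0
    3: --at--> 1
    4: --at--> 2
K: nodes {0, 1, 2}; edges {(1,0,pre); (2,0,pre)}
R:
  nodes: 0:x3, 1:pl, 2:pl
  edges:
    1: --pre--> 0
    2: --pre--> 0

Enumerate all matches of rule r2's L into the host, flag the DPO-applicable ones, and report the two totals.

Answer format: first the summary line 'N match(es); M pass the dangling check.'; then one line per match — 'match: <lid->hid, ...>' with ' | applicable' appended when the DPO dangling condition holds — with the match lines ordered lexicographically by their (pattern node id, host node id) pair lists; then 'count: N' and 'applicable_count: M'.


1 match(es); 1 pass the dangling check.
match: 0->10, 1->8, 2->4, 3->16 | applicable
count: 1
applicable_count: 1


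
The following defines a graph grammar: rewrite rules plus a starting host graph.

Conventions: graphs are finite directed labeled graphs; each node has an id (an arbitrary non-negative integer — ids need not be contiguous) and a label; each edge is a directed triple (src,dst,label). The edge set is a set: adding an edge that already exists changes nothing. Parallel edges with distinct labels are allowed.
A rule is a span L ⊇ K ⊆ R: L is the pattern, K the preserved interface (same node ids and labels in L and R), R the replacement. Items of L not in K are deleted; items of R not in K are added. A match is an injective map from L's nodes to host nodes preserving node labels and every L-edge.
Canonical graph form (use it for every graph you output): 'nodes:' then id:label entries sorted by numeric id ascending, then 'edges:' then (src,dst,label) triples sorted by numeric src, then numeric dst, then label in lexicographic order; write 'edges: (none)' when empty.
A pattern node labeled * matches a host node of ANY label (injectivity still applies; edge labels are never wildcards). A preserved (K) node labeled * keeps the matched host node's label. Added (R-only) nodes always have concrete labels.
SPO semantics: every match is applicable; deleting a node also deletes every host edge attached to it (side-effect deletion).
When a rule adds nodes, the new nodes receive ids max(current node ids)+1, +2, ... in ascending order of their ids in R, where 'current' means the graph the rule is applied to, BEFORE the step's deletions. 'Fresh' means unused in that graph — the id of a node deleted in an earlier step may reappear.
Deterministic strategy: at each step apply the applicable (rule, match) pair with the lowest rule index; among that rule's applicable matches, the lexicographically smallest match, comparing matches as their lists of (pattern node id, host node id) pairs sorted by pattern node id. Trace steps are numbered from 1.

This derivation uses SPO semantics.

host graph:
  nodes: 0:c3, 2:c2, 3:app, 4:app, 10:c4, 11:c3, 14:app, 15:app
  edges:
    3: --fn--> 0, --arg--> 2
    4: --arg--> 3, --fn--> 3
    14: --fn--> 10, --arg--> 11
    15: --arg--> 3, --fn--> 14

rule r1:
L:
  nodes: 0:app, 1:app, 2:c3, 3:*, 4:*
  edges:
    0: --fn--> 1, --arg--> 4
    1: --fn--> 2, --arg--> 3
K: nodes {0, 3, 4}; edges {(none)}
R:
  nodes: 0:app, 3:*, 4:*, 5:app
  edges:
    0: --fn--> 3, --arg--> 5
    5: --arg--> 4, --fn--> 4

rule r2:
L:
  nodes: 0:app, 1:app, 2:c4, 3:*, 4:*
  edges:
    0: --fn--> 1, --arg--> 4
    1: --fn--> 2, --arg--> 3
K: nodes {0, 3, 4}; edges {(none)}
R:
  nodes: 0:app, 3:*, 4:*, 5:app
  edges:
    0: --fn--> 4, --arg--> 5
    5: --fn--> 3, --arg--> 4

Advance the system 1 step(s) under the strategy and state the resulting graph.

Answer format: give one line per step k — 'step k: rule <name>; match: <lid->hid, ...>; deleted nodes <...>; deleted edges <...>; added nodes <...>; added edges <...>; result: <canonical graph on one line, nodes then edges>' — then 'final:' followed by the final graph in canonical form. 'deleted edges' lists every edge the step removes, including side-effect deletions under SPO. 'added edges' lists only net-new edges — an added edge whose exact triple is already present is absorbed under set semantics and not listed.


step 1: rule r2; match: 0->15, 1->14, 2->10, 3->11, 4->3; deleted nodes 10, 14; deleted edges (14,10,fn); (14,11,arg); (15,3,arg); (15,14,fn); added nodes 16; added edges (15,3,fn); (15,16,arg); (16,3,arg); (16,11,fn); result: nodes: 0:c3, 2:c2, 3:app, 4:app, 11:c3, 15:app, 16:app edges: (3,0,fn); (3,2,arg); (4,3,arg); (4,3,fn); (15,3,fn); (15,16,arg); (16,3,arg); (16,11,fn)
final:
nodes: 0:c3, 2:c2, 3:app, 4:app, 11:c3, 15:app, 16:app
edges: (3,0,fn); (3,2,arg); (4,3,arg); (4,3,fn); (15,3,fn); (15,16,arg); (16,3,arg); (16,11,fn)


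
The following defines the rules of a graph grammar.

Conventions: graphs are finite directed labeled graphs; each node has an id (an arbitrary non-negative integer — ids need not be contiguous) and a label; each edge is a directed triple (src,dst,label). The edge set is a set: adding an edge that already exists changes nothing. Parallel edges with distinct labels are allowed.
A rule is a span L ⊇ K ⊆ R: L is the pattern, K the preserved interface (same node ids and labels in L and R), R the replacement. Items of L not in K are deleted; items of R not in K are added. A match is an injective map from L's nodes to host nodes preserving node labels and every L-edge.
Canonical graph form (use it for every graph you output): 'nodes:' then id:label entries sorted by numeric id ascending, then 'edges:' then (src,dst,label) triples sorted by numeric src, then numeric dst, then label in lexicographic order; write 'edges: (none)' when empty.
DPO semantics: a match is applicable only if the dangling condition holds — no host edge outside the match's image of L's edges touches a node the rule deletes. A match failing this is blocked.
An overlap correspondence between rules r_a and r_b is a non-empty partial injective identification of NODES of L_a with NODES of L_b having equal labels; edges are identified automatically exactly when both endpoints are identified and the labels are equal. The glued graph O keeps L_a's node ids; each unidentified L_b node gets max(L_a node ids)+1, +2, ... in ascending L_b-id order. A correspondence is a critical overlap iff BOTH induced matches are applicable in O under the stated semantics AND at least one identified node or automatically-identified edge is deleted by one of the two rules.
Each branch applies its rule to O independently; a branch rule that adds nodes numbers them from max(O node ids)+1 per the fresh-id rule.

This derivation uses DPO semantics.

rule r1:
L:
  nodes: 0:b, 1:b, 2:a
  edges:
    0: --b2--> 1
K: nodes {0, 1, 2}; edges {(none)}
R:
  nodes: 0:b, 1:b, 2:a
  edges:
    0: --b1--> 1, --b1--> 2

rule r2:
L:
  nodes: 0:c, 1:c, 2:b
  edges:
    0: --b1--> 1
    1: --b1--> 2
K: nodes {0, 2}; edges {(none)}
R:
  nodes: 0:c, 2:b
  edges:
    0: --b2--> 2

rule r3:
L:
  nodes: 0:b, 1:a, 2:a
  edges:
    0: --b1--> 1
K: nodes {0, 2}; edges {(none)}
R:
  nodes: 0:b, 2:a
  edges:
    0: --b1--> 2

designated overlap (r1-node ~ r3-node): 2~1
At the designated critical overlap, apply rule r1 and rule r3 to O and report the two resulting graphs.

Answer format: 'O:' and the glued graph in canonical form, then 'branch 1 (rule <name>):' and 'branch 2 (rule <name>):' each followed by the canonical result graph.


O:
nodes: 0:b, 1:b, 2:a, 3:b, 4:a
edges: (0,1,b2); (3,2,b1)
branch 1 (rule r1):
nodes: 0:b, 1:b, 2:a, 3:b, 4:a
edges: (0,1,b1); (0,2,b1); (3,2,b1)
branch 2 (rule r3):
nodes: 0:b, 1:b, 3:b, 4:a
edges: (0,1,b2); (3,4,b1)


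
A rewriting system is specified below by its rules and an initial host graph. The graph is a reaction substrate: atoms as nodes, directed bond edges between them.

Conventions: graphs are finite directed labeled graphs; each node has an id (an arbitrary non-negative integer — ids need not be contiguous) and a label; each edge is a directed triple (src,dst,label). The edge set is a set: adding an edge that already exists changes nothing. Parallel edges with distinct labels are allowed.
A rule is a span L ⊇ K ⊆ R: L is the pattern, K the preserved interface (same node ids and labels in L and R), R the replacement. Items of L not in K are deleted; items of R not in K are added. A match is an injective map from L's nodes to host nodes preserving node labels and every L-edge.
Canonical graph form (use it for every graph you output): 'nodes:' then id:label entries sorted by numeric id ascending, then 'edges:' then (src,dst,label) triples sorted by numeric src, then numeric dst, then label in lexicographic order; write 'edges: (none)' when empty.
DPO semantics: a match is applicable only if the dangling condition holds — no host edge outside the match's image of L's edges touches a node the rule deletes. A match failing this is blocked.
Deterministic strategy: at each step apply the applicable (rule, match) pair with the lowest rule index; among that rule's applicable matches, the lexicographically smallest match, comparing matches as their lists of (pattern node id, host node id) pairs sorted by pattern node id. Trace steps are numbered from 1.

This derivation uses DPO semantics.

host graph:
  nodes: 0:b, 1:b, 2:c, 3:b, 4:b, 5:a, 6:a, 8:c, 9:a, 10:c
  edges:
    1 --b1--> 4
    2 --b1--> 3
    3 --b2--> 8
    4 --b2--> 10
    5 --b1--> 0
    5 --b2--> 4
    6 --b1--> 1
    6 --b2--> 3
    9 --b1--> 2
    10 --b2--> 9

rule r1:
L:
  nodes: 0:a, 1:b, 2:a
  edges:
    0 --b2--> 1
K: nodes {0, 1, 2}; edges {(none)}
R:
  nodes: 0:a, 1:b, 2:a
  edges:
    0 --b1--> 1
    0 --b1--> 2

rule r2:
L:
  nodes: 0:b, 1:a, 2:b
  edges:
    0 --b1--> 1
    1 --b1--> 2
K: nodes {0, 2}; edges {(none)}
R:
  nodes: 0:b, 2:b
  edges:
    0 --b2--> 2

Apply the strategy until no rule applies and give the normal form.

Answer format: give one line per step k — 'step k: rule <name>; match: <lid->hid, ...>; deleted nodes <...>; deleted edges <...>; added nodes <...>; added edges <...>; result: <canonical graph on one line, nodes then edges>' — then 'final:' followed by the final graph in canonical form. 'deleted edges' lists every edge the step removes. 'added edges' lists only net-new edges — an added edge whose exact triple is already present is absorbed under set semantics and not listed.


step 1: rule r1; match: 0->5, 1->4, 2->6; deleted nodes (none); deleted edges (5,4,b2); added nodes (none); added edges (5,4,b1); (5,6,b1); result: nodes: 0:b, 1:b, 2:c, 3:b, 4:b, 5:a, 6:a, 8:c, 9:a, 10:c edges: (1,4,b1); (2,3,b1); (3,8,b2); (4,10,b2); (5,0,b1); (5,4,b1); (5,6,b1); (6,1,b1); (6,3,b2); (9,2,b1); (10,9,b2)
step 2: rule r1; match: 0->6, 1->3, 2->5; deleted nodes (none); deleted edges (6,3,b2); added nodes (none); added edges (6,3,b1); (6,5,b1); result: nodes: 0:b, 1:b, 2:c, 3:b, 4:b, 5:a, 6:a, 8:c, 9:a, 10:c edges: (1,4,b1); (2,3,b1); (3,8,b2); (4,10,b2); (5,0,b1); (5,4,b1); (5,6,b1); (6,1,b1); (6,3,b1); (6,5,b1); (9,2,b1); (10,9,b2)
final:
nodes: 0:b, 1:b, 2:c, 3:b, 4:b, 5:a, 6:a, 8:c, 9:a, 10:c
edges: (1,4,b1); (2,3,b1); (3,8,b2); (4,10,b2); (5,0,b1); (5,4,b1); (5,6,b1); (6,1,b1); (6,3,b1); (6,5,b1); (9,2,b1); (10,9,b2)
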